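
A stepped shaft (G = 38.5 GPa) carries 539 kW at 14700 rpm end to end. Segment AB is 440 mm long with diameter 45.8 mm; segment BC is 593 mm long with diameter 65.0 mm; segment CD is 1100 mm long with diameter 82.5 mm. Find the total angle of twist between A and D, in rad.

0.0145 rad

ω = 2π·14700/60 = 1539 rad/s, so T = P/ω = 539×10³ / 1539 = 350.1 N·m.
J_AB = π(0.0458)⁴/32 = 4.32×10^-7 m⁴; J_BC = π(0.0650)⁴/32 = 1.75×10^-6 m⁴; J_CD = π(0.0825)⁴/32 = 4.55×10^-6 m⁴.
θ = (T/G)·Σ L_i/J_i = (350.1/38.5×10⁹)·(0.440/4.32×10^-7 + 0.593/1.75×10^-6 + 1.10/4.55×10^-6) = 0.01454 rad.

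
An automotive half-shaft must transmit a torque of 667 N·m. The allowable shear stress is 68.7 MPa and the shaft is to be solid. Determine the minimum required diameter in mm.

For a solid shaft τ_max = 16T/(πd³), so d = (16T/(π τ_allow))^(1/3) = (16·667.0/(π·6.87×10^7))^(1/3) = 0.03670 m.

36.7 mm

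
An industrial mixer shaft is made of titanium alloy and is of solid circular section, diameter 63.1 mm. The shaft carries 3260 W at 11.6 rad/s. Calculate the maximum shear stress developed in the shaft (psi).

826 psi

ω = 11.6 rad/s, so T = P/ω = 3260 / 11.60 = 281.0 N·m.
J = πd⁴/32 = π(0.0631)⁴/32 = 1.556×10^-6 m⁴.
τ_max = T·r/J = 281.0 × 0.0316 / 1.556×10^-6 = 5.697×10^6 Pa.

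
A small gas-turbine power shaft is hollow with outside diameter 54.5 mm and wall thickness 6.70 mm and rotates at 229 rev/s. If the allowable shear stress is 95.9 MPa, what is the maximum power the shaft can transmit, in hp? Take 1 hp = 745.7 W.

3980 hp

J = π(d_o⁴ − d_i⁴)/32 = π(0.0545⁴ − 0.0411⁴)/32 = 5.860×10^-7 m⁴.
T_max = τ_allow·J/r = 9.59×10^7 × 5.860×10^-7 / 0.0272 = 2062 N·m.
ω = 2π·229 = 1439 rad/s, so P_max = T_max·ω = 2.967×10^6 W.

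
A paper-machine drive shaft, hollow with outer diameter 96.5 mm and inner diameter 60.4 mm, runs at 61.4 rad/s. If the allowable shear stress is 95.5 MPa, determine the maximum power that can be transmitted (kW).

J = π(d_o⁴ − d_i⁴)/32 = π(0.0965⁴ − 0.0604⁴)/32 = 7.207×10^-6 m⁴.
T_max = τ_allow·J/r = 9.55×10^7 × 7.207×10^-6 / 0.0483 = 14260 N·m.
ω = 61.4 rad/s, so P_max = T_max·ω = 8.758×10^5 W.

876 kW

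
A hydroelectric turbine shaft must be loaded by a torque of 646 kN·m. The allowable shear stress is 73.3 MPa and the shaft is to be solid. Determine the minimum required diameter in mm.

For a solid shaft τ_max = 16T/(πd³), so d = (16T/(π τ_allow))^(1/3) = (16·646000/(π·7.33×10^7))^(1/3) = 0.3554 m.

355 mm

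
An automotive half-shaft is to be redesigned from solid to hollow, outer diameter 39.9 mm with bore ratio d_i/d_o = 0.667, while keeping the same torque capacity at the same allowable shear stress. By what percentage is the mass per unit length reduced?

35.7 %

Equal τ_max and T ⇒ the solid shaft needs d_s³ = d_o³(1−k⁴), so d_s = 39.9·(1−0.667⁴)^(1/3) = 37.07 mm.
Area ratio A_h/A_s = d_o²(1−k²)/d_s² = (1−k²)/(1−k⁴)^(2/3) = 0.6430.
Mass saving = 1 − 0.6430 = 35.7 %.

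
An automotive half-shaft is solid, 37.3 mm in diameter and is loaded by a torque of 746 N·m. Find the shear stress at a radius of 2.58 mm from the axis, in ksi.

1.47 ksi

J = πd⁴/32 = π(0.0373)⁴/32 = 1.900×10^-7 m⁴.
Shear stress varies linearly with radius: τ = T·r/J = 746.0 × 0.00258 / 1.900×10^-7 = 1.013×10^7 Pa.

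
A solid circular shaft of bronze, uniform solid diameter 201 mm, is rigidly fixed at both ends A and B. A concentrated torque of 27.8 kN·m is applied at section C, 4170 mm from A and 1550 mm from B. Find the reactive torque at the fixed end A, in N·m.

With uniform GJ and both ends fixed, compatibility θ_AC = θ_CB gives T_A·a = T_B·b, together with T_A + T_B = T₀.
T_A = T₀·b/(a+b) = 27800·1550/5720 = 7533 N·m; T_B = 20270 N·m.

7530 N·m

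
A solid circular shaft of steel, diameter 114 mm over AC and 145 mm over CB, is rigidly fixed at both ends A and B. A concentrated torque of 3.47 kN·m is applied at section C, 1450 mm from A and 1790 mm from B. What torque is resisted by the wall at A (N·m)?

1110 N·m

Compatibility: T_A·a/J_AC = T_B·b/J_CB with T_A + T_B = T₀.
J_AC = 1.66×10^-5 m⁴, J_CB = 4.34×10^-5 m⁴, so T_A = T₀·(J_AC/a)/((J_AC/a)+(J_CB/b)) = 1112 N·m, T_B = 2358 N·m.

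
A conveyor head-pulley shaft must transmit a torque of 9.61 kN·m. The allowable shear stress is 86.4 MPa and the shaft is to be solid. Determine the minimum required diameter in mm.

82.7 mm

For a solid shaft τ_max = 16T/(πd³), so d = (16T/(π τ_allow))^(1/3) = (16·9610/(π·8.64×10^7))^(1/3) = 0.08274 m.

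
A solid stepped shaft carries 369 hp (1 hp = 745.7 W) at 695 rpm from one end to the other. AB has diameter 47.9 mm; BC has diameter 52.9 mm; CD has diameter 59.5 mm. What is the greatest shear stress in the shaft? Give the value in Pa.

ω = 2π·695/60 = 72.78 rad/s, so T = P/ω = 369×745.7 / 72.78 = 3781 N·m.
Under the same torque, τ_max = 16T/(πd³) is largest where d is smallest — segment AB (d = 47.9 mm).
τ_max = 16·3781/(π·(0.0479)³) = 1.752×10^8 Pa.

1.75e8 Pa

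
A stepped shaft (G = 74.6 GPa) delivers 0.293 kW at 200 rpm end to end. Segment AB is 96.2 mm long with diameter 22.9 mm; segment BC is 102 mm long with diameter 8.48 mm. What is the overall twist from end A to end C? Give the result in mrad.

38.3 mrad

ω = 2π·200/60 = 20.94 rad/s, so T = P/ω = 0.293×10³ / 20.94 = 13.99 N·m.
J_AB = π(0.0229)⁴/32 = 2.70×10^-8 m⁴; J_BC = π(0.00848)⁴/32 = 5.08×10^-10 m⁴.
θ = (T/G)·Σ L_i/J_i = (13.99/74.6×10⁹)·(0.0962/2.70×10^-8 + 0.102/5.08×10^-10) = 0.03835 rad.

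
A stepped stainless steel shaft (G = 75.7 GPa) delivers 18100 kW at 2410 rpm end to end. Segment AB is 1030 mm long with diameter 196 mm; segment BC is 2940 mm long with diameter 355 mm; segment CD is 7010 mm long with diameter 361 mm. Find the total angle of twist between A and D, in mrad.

ω = 2π·2410/60 = 252.4 rad/s, so T = P/ω = 18100×10³ / 252.4 = 71720 N·m.
J_AB = π(0.196)⁴/32 = 1.45×10^-4 m⁴; J_BC = π(0.355)⁴/32 = 1.56×10^-3 m⁴; J_CD = π(0.361)⁴/32 = 1.67×10^-3 m⁴.
θ = (T/G)·Σ L_i/J_i = (71720/75.7×10⁹)·(1.03/1.45×10^-4 + 2.94/1.56×10^-3 + 7.01/1.67×10^-3) = 0.01250 rad.

12.5 mrad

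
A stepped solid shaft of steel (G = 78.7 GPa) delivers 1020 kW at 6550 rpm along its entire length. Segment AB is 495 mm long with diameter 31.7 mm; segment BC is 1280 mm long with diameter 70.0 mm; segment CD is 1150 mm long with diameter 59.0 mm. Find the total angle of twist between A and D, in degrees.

7.04°

ω = 2π·6550/60 = 685.9 rad/s, so T = P/ω = 1020×10³ / 685.9 = 1487 N·m.
J_AB = π(0.0317)⁴/32 = 9.91×10^-8 m⁴; J_BC = π(0.0700)⁴/32 = 2.36×10^-6 m⁴; J_CD = π(0.0590)⁴/32 = 1.19×10^-6 m⁴.
θ = (T/G)·Σ L_i/J_i = (1487/78.7×10⁹)·(0.495/9.91×10^-8 + 1.28/2.36×10^-6 + 1.15/1.19×10^-6) = 0.1229 rad.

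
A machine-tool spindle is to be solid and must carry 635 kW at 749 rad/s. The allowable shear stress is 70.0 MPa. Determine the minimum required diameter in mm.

ω = 749 rad/s, so T = P/ω = 635×10³ / 749.0 = 847.8 N·m.
For a solid shaft τ_max = 16T/(πd³), so d = (16T/(π τ_allow))^(1/3) = (16·847.8/(π·7.00×10^7))^(1/3) = 0.03951 m.

39.5 mm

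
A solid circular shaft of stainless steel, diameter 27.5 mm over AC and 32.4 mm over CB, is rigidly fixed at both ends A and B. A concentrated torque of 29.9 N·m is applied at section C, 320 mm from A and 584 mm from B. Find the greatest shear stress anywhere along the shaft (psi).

517 psi

Compatibility: T_A·a/J_AC = T_B·b/J_CB with T_A + T_B = T₀.
J_AC = 5.61×10^-8 m⁴, J_CB = 1.08×10^-7 m⁴, so T_A = T₀·(J_AC/a)/((J_AC/a)+(J_CB/b)) = 14.54 N·m, T_B = 15.36 N·m.
τ in each portion: τ_AC = 3.56×10^6 Pa, τ_CB = 2.30×10^6 Pa; maximum is in AC.
τ_max = T_AC·r/J = 14.54·0.0138/5.61×10^-8 = 3.562×10^6 Pa.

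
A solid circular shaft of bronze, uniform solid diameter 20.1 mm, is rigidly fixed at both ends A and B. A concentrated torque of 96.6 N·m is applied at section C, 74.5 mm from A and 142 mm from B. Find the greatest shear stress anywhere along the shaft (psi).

With uniform GJ and both ends fixed, compatibility θ_AC = θ_CB gives T_A·a = T_B·b, together with T_A + T_B = T₀.
T_A = T₀·b/(a+b) = 96.60·142/216.5 = 63.36 N·m; T_B = 33.24 N·m.
τ in each portion: τ_AC = 3.97×10^7 Pa, τ_CB = 2.08×10^7 Pa; maximum is in AC.
τ_max = T_AC·r/J = 63.36·0.0100/1.60×10^-8 = 3.974×10^7 Pa.

5760 psi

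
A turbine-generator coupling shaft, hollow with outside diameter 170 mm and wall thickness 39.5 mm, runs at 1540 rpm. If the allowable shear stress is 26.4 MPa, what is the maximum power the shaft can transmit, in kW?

3770 kW

J = π(d_o⁴ − d_i⁴)/32 = π(0.170⁴ − 0.0910⁴)/32 = 7.526×10^-5 m⁴.
T_max = τ_allow·J/r = 2.64×10^7 × 7.526×10^-5 / 0.0850 = 23380 N·m.
ω = 2π·1540/60 = 161.3 rad/s, so P_max = T_max·ω = 3.770×10^6 W.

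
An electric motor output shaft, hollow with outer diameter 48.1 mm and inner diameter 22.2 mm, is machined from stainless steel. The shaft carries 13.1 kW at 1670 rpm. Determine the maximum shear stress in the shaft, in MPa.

3.59 MPa

ω = 2π·1670/60 = 174.9 rad/s, so T = P/ω = 13.1×10³ / 174.9 = 74.91 N·m.
J = π(d_o⁴ − d_i⁴)/32 = π(0.0481⁴ − 0.0222⁴)/32 = 5.017×10^-7 m⁴.
τ_max = T·r/J = 74.91 × 0.0241 / 5.017×10^-7 = 3.591×10^6 Pa.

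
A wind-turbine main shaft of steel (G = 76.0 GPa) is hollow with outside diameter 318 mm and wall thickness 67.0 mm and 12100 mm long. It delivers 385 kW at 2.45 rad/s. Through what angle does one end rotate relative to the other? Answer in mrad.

28.1 mrad

ω = 2.45 rad/s, so T = P/ω = 385×10³ / 2.450 = 157100 N·m.
J = π(d_o⁴ − d_i⁴)/32 = π(0.318⁴ − 0.184⁴)/32 = 8.914×10^-4 m⁴.
θ = T·L/(G·J) = 157100 × 12.1 / (76.0×10⁹ × 8.914×10^-4) = 0.02807 rad.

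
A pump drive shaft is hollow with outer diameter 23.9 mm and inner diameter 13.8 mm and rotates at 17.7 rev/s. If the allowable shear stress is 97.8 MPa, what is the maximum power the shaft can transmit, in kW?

J = π(d_o⁴ − d_i⁴)/32 = π(0.0239⁴ − 0.0138⁴)/32 = 2.847×10^-8 m⁴.
T_max = τ_allow·J/r = 9.78×10^7 × 2.847×10^-8 / 0.0119 = 233.0 N·m.
ω = 2π·17.7 = 111.2 rad/s, so P_max = T_max·ω = 2.591×10^4 W.

25.9 kW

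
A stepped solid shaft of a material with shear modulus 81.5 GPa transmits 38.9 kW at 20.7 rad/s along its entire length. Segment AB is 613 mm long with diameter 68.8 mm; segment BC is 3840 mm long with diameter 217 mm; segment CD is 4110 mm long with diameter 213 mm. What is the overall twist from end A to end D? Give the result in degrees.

0.418°

ω = 20.7 rad/s, so T = P/ω = 38.9×10³ / 20.70 = 1879 N·m.
J_AB = π(0.0688)⁴/32 = 2.20×10^-6 m⁴; J_BC = π(0.217)⁴/32 = 2.18×10^-4 m⁴; J_CD = π(0.213)⁴/32 = 2.02×10^-4 m⁴.
θ = (T/G)·Σ L_i/J_i = (1879/81.5×10⁹)·(0.613/2.20×10^-6 + 3.84/2.18×10^-4 + 4.11/2.02×10^-4) = 7.302×10^-3 rad.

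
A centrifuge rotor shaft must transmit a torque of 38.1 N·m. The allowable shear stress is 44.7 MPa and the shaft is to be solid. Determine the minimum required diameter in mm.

For a solid shaft τ_max = 16T/(πd³), so d = (16T/(π τ_allow))^(1/3) = (16·38.10/(π·4.47×10^7))^(1/3) = 0.01631 m.

16.3 mm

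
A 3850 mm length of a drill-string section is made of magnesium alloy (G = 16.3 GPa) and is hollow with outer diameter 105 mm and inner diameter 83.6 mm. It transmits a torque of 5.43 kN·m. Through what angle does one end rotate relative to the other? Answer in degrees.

10.3°

J = π(d_o⁴ − d_i⁴)/32 = π(0.105⁴ − 0.0836⁴)/32 = 7.138×10^-6 m⁴.
θ = T·L/(G·J) = 5430 × 3.85 / (16.3×10⁹ × 7.138×10^-6) = 0.1797 rad.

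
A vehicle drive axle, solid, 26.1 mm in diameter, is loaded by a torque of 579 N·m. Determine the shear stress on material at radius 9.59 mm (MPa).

J = πd⁴/32 = π(0.0261)⁴/32 = 4.556×10^-8 m⁴.
Shear stress varies linearly with radius: τ = T·r/J = 579.0 × 0.00959 / 4.556×10^-8 = 1.219×10^8 Pa.

122 MPa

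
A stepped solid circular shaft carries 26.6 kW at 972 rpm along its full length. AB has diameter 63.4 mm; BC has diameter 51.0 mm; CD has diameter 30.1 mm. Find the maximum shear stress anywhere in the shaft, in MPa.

48.8 MPa

ω = 2π·972/60 = 101.8 rad/s, so T = P/ω = 26.6×10³ / 101.8 = 261.3 N·m.
Under the same torque, τ_max = 16T/(πd³) is largest where d is smallest — segment CD (d = 30.1 mm).
τ_max = 16·261.3/(π·(0.0301)³) = 4.880×10^7 Pa.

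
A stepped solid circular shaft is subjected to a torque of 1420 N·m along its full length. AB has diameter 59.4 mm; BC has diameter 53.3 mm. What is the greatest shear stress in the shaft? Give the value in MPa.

Under the same torque, τ_max = 16T/(πd³) is largest where d is smallest — segment BC (d = 53.3 mm).
τ_max = 16·1420/(π·(0.0533)³) = 4.776×10^7 Pa.

47.8 MPa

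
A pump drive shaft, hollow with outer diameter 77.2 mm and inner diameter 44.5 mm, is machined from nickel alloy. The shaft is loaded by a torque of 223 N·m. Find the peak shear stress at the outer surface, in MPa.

J = π(d_o⁴ − d_i⁴)/32 = π(0.0772⁴ − 0.0445⁴)/32 = 3.102×10^-6 m⁴.
τ_max = T·r/J = 223.0 × 0.0386 / 3.102×10^-6 = 2.775×10^6 Pa.

2.77 MPa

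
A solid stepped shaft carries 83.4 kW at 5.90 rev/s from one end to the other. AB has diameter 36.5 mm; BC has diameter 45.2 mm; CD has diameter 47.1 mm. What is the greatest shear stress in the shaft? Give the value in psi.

34200 psi

ω = 2π·5.90 = 37.07 rad/s, so T = P/ω = 83.4×10³ / 37.07 = 2250 N·m.
Under the same torque, τ_max = 16T/(πd³) is largest where d is smallest — segment AB (d = 36.5 mm).
τ_max = 16·2250/(π·(0.0365)³) = 2.356×10^8 Pa.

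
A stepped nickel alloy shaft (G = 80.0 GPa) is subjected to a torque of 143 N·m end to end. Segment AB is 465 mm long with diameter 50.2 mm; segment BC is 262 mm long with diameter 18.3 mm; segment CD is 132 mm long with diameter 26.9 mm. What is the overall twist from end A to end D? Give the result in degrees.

J_AB = π(0.0502)⁴/32 = 6.23×10^-7 m⁴; J_BC = π(0.0183)⁴/32 = 1.10×10^-8 m⁴; J_CD = π(0.0269)⁴/32 = 5.14×10^-8 m⁴.
θ = (T/G)·Σ L_i/J_i = (143.0/80.0×10⁹)·(0.465/6.23×10^-7 + 0.262/1.10×10^-8 + 0.132/5.14×10^-8) = 0.04846 rad.

2.78°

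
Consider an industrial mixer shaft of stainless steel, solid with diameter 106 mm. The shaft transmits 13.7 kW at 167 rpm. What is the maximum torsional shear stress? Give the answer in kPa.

3350 kPa

ω = 2π·167/60 = 17.49 rad/s, so T = P/ω = 13.7×10³ / 17.49 = 783.4 N·m.
J = πd⁴/32 = π(0.106)⁴/32 = 1.239×10^-5 m⁴.
τ_max = T·r/J = 783.4 × 0.0530 / 1.239×10^-5 = 3.350×10^6 Pa.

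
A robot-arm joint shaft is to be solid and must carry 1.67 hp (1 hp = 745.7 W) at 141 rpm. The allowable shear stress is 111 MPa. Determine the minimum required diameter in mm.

ω = 2π·141/60 = 14.77 rad/s, so T = P/ω = 1.67×745.7 / 14.77 = 84.34 N·m.
For a solid shaft τ_max = 16T/(πd³), so d = (16T/(π τ_allow))^(1/3) = (16·84.34/(π·1.11×10^8))^(1/3) = 0.01570 m.

15.7 mm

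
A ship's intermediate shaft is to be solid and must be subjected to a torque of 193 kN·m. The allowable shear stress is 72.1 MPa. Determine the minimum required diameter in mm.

For a solid shaft τ_max = 16T/(πd³), so d = (16T/(π τ_allow))^(1/3) = (16·193000/(π·7.21×10^7))^(1/3) = 0.2389 m.

239 mm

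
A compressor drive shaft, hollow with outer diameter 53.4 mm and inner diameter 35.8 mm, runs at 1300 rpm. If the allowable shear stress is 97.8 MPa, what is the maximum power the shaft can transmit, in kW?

318 kW

J = π(d_o⁴ − d_i⁴)/32 = π(0.0534⁴ − 0.0358⁴)/32 = 6.370×10^-7 m⁴.
T_max = τ_allow·J/r = 9.78×10^7 × 6.370×10^-7 / 0.0267 = 2333 N·m.
ω = 2π·1300/60 = 136.1 rad/s, so P_max = T_max·ω = 3.177×10^5 W.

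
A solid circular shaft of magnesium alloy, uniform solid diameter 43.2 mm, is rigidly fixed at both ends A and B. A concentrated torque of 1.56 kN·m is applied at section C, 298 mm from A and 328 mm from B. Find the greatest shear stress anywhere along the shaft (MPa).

51.6 MPa

With uniform GJ and both ends fixed, compatibility θ_AC = θ_CB gives T_A·a = T_B·b, together with T_A + T_B = T₀.
T_A = T₀·b/(a+b) = 1560·328/626.0 = 817.4 N·m; T_B = 742.6 N·m.
τ in each portion: τ_AC = 5.16×10^7 Pa, τ_CB = 4.69×10^7 Pa; maximum is in AC.
τ_max = T_AC·r/J = 817.4·0.0216/3.42×10^-7 = 5.163×10^7 Pa.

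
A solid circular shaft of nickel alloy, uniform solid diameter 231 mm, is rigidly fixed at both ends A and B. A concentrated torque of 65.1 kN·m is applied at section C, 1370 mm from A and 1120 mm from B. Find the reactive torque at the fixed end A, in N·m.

29300 N·m

With uniform GJ and both ends fixed, compatibility θ_AC = θ_CB gives T_A·a = T_B·b, together with T_A + T_B = T₀.
T_A = T₀·b/(a+b) = 65100·1120/2490 = 29280 N·m; T_B = 35820 N·m.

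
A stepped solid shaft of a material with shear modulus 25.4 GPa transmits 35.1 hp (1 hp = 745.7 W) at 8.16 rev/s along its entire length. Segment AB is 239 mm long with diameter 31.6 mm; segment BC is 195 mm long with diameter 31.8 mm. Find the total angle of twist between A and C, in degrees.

ω = 2π·8.16 = 51.27 rad/s, so T = P/ω = 35.1×745.7 / 51.27 = 510.5 N·m.
J_AB = π(0.0316)⁴/32 = 9.79×10^-8 m⁴; J_BC = π(0.0318)⁴/32 = 1.00×10^-7 m⁴.
θ = (T/G)·Σ L_i/J_i = (510.5/25.4×10⁹)·(0.239/9.79×10^-8 + 0.195/1.00×10^-7) = 0.08811 rad.

5.05°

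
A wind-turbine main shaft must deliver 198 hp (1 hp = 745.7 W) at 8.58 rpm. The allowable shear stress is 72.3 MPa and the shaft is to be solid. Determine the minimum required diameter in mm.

ω = 2π·8.58/60 = 0.8985 rad/s, so T = P/ω = 198×745.7 / 0.8985 = 164300 N·m.
For a solid shaft τ_max = 16T/(πd³), so d = (16T/(π τ_allow))^(1/3) = (16·164300/(π·7.23×10^7))^(1/3) = 0.2262 m.

226 mm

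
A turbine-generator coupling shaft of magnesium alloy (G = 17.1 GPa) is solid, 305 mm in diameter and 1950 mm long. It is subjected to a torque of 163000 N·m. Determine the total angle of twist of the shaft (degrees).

J = πd⁴/32 = π(0.305)⁴/32 = 8.496×10^-4 m⁴.
θ = T·L/(G·J) = 163000 × 1.95 / (17.1×10⁹ × 8.496×10^-4) = 0.02188 rad.

1.25°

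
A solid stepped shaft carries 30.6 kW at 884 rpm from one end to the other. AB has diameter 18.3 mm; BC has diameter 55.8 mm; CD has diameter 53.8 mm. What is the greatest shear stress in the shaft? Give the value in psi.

39800 psi

ω = 2π·884/60 = 92.57 rad/s, so T = P/ω = 30.6×10³ / 92.57 = 330.6 N·m.
Under the same torque, τ_max = 16T/(πd³) is largest where d is smallest — segment AB (d = 18.3 mm).
τ_max = 16·330.6/(π·(0.0183)³) = 2.747×10^8 Pa.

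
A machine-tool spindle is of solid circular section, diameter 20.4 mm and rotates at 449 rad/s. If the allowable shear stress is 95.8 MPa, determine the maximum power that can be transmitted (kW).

71.7 kW

J = πd⁴/32 = π(0.0204)⁴/32 = 1.700×10^-8 m⁴.
T_max = τ_allow·J/r = 9.58×10^7 × 1.700×10^-8 / 0.0102 = 159.7 N·m.
ω = 449 rad/s, so P_max = T_max·ω = 7.170×10^4 W.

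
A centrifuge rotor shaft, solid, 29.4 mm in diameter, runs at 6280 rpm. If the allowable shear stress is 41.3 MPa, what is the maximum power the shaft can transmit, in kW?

J = πd⁴/32 = π(0.0294)⁴/32 = 7.335×10^-8 m⁴.
T_max = τ_allow·J/r = 4.13×10^7 × 7.335×10^-8 / 0.0147 = 206.1 N·m.
ω = 2π·6280/60 = 657.6 rad/s, so P_max = T_max·ω = 1.355×10^5 W.

136 kW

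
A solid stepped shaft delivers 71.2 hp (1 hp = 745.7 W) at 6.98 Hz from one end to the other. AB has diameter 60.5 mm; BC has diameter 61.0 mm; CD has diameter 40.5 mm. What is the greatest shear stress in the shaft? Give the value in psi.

13500 psi

ω = 2π·6.98 = 43.86 rad/s, so T = P/ω = 71.2×745.7 / 43.86 = 1211 N·m.
Under the same torque, τ_max = 16T/(πd³) is largest where d is smallest — segment CD (d = 40.5 mm).
τ_max = 16·1211/(π·(0.0405)³) = 9.281×10^7 Pa.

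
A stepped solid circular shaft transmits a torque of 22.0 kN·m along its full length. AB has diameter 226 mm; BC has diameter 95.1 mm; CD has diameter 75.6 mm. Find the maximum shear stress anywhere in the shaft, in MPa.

259 MPa

Under the same torque, τ_max = 16T/(πd³) is largest where d is smallest — segment CD (d = 75.6 mm).
τ_max = 16·22000/(π·(0.0756)³) = 2.593×10^8 Pa.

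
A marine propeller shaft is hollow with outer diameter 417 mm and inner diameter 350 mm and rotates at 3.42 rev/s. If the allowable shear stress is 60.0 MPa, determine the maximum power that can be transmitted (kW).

J = π(d_o⁴ − d_i⁴)/32 = π(0.417⁴ − 0.350⁴)/32 = 1.495×10^-3 m⁴.
T_max = τ_allow·J/r = 6.00×10^7 × 1.495×10^-3 / 0.208 = 430300 N·m.
ω = 2π·3.42 = 21.49 rad/s, so P_max = T_max·ω = 9.247×10^6 W.

9250 kW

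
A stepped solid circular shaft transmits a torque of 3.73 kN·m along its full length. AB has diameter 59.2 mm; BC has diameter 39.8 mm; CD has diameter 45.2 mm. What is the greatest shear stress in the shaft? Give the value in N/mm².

Under the same torque, τ_max = 16T/(πd³) is largest where d is smallest — segment BC (d = 39.8 mm).
τ_max = 16·3730/(π·(0.0398)³) = 3.013×10^8 Pa.

301 N/mm²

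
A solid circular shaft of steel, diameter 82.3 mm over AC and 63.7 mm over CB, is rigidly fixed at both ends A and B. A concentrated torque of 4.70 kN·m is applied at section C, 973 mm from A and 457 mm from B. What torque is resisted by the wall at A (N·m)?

2660 N·m

Compatibility: T_A·a/J_AC = T_B·b/J_CB with T_A + T_B = T₀.
J_AC = 4.50×10^-6 m⁴, J_CB = 1.62×10^-6 m⁴, so T_A = T₀·(J_AC/a)/((J_AC/a)+(J_CB/b)) = 2664 N·m, T_B = 2036 N·m.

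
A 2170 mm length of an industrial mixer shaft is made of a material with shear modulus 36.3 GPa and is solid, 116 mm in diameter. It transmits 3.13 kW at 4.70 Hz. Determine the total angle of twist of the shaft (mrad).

ω = 2π·4.70 = 29.53 rad/s, so T = P/ω = 3.13×10³ / 29.53 = 106.0 N·m.
J = πd⁴/32 = π(0.116)⁴/32 = 1.778×10^-5 m⁴.
θ = T·L/(G·J) = 106.0 × 2.17 / (36.3×10⁹ × 1.778×10^-5) = 3.564×10^-4 rad.

0.356 mrad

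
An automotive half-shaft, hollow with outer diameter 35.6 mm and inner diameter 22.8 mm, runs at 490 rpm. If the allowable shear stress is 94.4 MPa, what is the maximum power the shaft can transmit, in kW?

J = π(d_o⁴ − d_i⁴)/32 = π(0.0356⁴ − 0.0228⁴)/32 = 1.312×10^-7 m⁴.
T_max = τ_allow·J/r = 9.44×10^7 × 1.312×10^-7 / 0.0178 = 695.6 N·m.
ω = 2π·490/60 = 51.31 rad/s, so P_max = T_max·ω = 3.569×10^4 W.

35.7 kW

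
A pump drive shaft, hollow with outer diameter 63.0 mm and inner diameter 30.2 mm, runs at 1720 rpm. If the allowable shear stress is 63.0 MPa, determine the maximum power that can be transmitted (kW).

J = π(d_o⁴ − d_i⁴)/32 = π(0.0630⁴ − 0.0302⁴)/32 = 1.465×10^-6 m⁴.
T_max = τ_allow·J/r = 6.30×10^7 × 1.465×10^-6 / 0.0315 = 2930 N·m.
ω = 2π·1720/60 = 180.1 rad/s, so P_max = T_max·ω = 5.277×10^5 W.

528 kW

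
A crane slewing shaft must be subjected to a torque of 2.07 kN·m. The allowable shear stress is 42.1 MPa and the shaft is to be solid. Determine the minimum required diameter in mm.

63.0 mm

For a solid shaft τ_max = 16T/(πd³), so d = (16T/(π τ_allow))^(1/3) = (16·2070/(π·4.21×10^7))^(1/3) = 0.06303 m.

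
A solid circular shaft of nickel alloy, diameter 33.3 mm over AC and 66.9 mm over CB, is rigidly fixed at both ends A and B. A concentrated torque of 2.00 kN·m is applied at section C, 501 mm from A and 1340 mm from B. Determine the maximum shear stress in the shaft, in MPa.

Compatibility: T_A·a/J_AC = T_B·b/J_CB with T_A + T_B = T₀.
J_AC = 1.21×10^-7 m⁴, J_CB = 1.97×10^-6 m⁴, so T_A = T₀·(J_AC/a)/((J_AC/a)+(J_CB/b)) = 282.1 N·m, T_B = 1718 N·m.
τ in each portion: τ_AC = 3.89×10^7 Pa, τ_CB = 2.92×10^7 Pa; maximum is in AC.
τ_max = T_AC·r/J = 282.1·0.0166/1.21×10^-7 = 3.890×10^7 Pa.

38.9 MPa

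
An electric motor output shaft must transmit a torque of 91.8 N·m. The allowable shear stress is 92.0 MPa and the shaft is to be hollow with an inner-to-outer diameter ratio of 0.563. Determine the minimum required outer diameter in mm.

17.8 mm

For a hollow shaft with d_i/d_o = 0.563: τ_max = 16T/(π d_o³ (1−k⁴)), so d_o = [16T/(π τ_allow (1−k⁴))]^(1/3) = [16·91.80/(π·9.20×10^7·0.8995)]^(1/3) = 0.01781 m.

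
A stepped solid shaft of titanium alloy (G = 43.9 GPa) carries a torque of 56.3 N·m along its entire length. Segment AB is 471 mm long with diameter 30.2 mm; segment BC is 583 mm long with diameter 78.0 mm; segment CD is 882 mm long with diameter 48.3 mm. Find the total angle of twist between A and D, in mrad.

J_AB = π(0.0302)⁴/32 = 8.17×10^-8 m⁴; J_BC = π(0.0780)⁴/32 = 3.63×10^-6 m⁴; J_CD = π(0.0483)⁴/32 = 5.34×10^-7 m⁴.
θ = (T/G)·Σ L_i/J_i = (56.30/43.9×10⁹)·(0.471/8.17×10^-8 + 0.583/3.63×10^-6 + 0.882/5.34×10^-7) = 9.719×10^-3 rad.

9.72 mrad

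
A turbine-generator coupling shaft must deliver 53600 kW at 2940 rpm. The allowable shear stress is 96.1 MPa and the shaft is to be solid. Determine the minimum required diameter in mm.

ω = 2π·2940/60 = 307.9 rad/s, so T = P/ω = 53600×10³ / 307.9 = 174100 N·m.
For a solid shaft τ_max = 16T/(πd³), so d = (16T/(π τ_allow))^(1/3) = (16·174100/(π·9.61×10^7))^(1/3) = 0.2097 m.

210 mm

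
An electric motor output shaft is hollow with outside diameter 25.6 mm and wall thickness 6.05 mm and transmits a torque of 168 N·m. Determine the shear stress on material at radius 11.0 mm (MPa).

47.5 MPa

J = π(d_o⁴ − d_i⁴)/32 = π(0.0256⁴ − 0.0135⁴)/32 = 3.890×10^-8 m⁴.
Shear stress varies linearly with radius: τ = T·r/J = 168.0 × 0.0110 / 3.890×10^-8 = 4.750×10^7 Pa.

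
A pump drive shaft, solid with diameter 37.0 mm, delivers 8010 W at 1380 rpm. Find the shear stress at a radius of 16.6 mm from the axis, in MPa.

ω = 2π·1380/60 = 144.5 rad/s, so T = P/ω = 8010 / 144.5 = 55.43 N·m.
J = πd⁴/32 = π(0.0370)⁴/32 = 1.840×10^-7 m⁴.
Shear stress varies linearly with radius: τ = T·r/J = 55.43 × 0.0166 / 1.840×10^-7 = 5.001×10^6 Pa.

5.00 MPa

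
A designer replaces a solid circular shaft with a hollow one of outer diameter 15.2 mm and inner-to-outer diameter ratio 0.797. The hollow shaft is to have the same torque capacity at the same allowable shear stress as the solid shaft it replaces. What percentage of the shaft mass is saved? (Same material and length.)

48.5 %

Equal τ_max and T ⇒ the solid shaft needs d_s³ = d_o³(1−k⁴), so d_s = 15.2·(1−0.797⁴)^(1/3) = 12.80 mm.
Area ratio A_h/A_s = d_o²(1−k²)/d_s² = (1−k²)/(1−k⁴)^(2/3) = 0.5148.
Mass saving = 1 − 0.5148 = 48.5 %.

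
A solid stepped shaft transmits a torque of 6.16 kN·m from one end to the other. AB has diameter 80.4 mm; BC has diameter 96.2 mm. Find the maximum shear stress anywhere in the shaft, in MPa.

Under the same torque, τ_max = 16T/(πd³) is largest where d is smallest — segment AB (d = 80.4 mm).
τ_max = 16·6160/(π·(0.0804)³) = 6.036×10^7 Pa.

60.4 MPa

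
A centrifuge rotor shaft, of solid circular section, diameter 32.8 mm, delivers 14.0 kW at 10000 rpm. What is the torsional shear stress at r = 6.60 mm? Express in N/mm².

ω = 2π·10000/60 = 1047 rad/s, so T = P/ω = 14.0×10³ / 1047 = 13.37 N·m.
J = πd⁴/32 = π(0.0328)⁴/32 = 1.136×10^-7 m⁴.
Shear stress varies linearly with radius: τ = T·r/J = 13.37 × 0.00660 / 1.136×10^-7 = 7.765×10^5 Pa.

0.777 N/mm²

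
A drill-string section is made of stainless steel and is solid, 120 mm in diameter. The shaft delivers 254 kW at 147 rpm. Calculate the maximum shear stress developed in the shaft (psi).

7050 psi

ω = 2π·147/60 = 15.39 rad/s, so T = P/ω = 254×10³ / 15.39 = 16500 N·m.
J = πd⁴/32 = π(0.120)⁴/32 = 2.036×10^-5 m⁴.
τ_max = T·r/J = 16500 × 0.0600 / 2.036×10^-5 = 4.863×10^7 Pa.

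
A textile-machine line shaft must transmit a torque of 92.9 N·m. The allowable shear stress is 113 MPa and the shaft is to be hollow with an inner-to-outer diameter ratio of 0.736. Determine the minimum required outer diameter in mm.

18.1 mm

For a hollow shaft with d_i/d_o = 0.736: τ_max = 16T/(π d_o³ (1−k⁴)), so d_o = [16T/(π τ_allow (1−k⁴))]^(1/3) = [16·92.90/(π·1.13×10^8·0.7066)]^(1/3) = 0.01810 m.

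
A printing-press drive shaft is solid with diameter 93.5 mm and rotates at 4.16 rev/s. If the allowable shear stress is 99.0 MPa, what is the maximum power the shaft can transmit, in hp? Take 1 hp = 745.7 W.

J = πd⁴/32 = π(0.0935)⁴/32 = 7.503×10^-6 m⁴.
T_max = τ_allow·J/r = 9.90×10^7 × 7.503×10^-6 / 0.0467 = 15890 N·m.
ω = 2π·4.16 = 26.14 rad/s, so P_max = T_max·ω = 4.153×10^5 W.

557 hp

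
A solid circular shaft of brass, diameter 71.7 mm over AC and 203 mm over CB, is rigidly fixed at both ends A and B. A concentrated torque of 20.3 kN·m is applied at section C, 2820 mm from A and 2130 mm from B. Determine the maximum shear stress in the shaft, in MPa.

Compatibility: T_A·a/J_AC = T_B·b/J_CB with T_A + T_B = T₀.
J_AC = 2.59×10^-6 m⁴, J_CB = 1.67×10^-4 m⁴, so T_A = T₀·(J_AC/a)/((J_AC/a)+(J_CB/b)) = 235.9 N·m, T_B = 20060 N·m.
τ in each portion: τ_AC = 3.26×10^6 Pa, τ_CB = 1.22×10^7 Pa; maximum is in CB.
τ_max = T_CB·r/J = 20060·0.102/1.67×10^-4 = 1.222×10^7 Pa.

12.2 MPa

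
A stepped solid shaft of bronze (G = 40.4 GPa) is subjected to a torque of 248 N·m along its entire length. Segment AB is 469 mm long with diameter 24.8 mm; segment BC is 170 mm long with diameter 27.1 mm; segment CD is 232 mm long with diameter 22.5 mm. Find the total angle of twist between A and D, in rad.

J_AB = π(0.0248)⁴/32 = 3.71×10^-8 m⁴; J_BC = π(0.0271)⁴/32 = 5.30×10^-8 m⁴; J_CD = π(0.0225)⁴/32 = 2.52×10^-8 m⁴.
θ = (T/G)·Σ L_i/J_i = (248.0/40.4×10⁹)·(0.469/3.71×10^-8 + 0.170/5.30×10^-8 + 0.232/2.52×10^-8) = 0.1538 rad.

0.154 rad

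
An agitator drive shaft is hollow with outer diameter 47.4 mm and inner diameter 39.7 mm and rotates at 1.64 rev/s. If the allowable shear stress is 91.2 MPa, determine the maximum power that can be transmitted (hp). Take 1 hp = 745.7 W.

J = π(d_o⁴ − d_i⁴)/32 = π(0.0474⁴ − 0.0397⁴)/32 = 2.517×10^-7 m⁴.
T_max = τ_allow·J/r = 9.12×10^7 × 2.517×10^-7 / 0.0237 = 968.6 N·m.
ω = 2π·1.64 = 10.30 rad/s, so P_max = T_max·ω = 9981 W.

13.4 hp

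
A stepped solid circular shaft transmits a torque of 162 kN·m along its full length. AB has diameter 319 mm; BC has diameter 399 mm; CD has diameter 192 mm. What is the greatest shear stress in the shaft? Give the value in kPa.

Under the same torque, τ_max = 16T/(πd³) is largest where d is smallest — segment CD (d = 192 mm).
τ_max = 16·162000/(π·(0.192)³) = 1.166×10^8 Pa.

117000 kPa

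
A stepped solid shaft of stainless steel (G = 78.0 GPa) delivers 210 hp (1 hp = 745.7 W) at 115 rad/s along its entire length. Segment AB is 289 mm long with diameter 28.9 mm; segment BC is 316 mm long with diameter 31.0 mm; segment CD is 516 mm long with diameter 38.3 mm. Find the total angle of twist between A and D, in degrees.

ω = 115 rad/s, so T = P/ω = 210×745.7 / 115.0 = 1362 N·m.
J_AB = π(0.0289)⁴/32 = 6.85×10^-8 m⁴; J_BC = π(0.0310)⁴/32 = 9.07×10^-8 m⁴; J_CD = π(0.0383)⁴/32 = 2.11×10^-7 m⁴.
θ = (T/G)·Σ L_i/J_i = (1362/78.0×10⁹)·(0.289/6.85×10^-8 + 0.316/9.07×10^-8 + 0.516/2.11×10^-7) = 0.1772 rad.

10.2°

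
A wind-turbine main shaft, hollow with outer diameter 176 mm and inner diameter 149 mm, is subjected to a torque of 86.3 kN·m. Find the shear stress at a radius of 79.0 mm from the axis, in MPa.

J = π(d_o⁴ − d_i⁴)/32 = π(0.176⁴ − 0.149⁴)/32 = 4.581×10^-5 m⁴.
Shear stress varies linearly with radius: τ = T·r/J = 86300 × 0.0790 / 4.581×10^-5 = 1.488×10^8 Pa.

149 MPa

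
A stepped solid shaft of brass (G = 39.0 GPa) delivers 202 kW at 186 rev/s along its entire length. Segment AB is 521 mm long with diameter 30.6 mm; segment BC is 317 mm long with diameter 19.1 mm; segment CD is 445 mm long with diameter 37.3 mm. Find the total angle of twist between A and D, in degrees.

8.29°

ω = 2π·186 = 1169 rad/s, so T = P/ω = 202×10³ / 1169 = 172.8 N·m.
J_AB = π(0.0306)⁴/32 = 8.61×10^-8 m⁴; J_BC = π(0.0191)⁴/32 = 1.31×10^-8 m⁴; J_CD = π(0.0373)⁴/32 = 1.90×10^-7 m⁴.
θ = (T/G)·Σ L_i/J_i = (172.8/39.0×10⁹)·(0.521/8.61×10^-8 + 0.317/1.31×10^-8 + 0.445/1.90×10^-7) = 0.1447 rad.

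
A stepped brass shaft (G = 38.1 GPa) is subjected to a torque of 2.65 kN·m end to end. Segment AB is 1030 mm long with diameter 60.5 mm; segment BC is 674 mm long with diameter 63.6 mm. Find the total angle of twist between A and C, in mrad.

J_AB = π(0.0605)⁴/32 = 1.32×10^-6 m⁴; J_BC = π(0.0636)⁴/32 = 1.61×10^-6 m⁴.
θ = (T/G)·Σ L_i/J_i = (2650/38.1×10⁹)·(1.03/1.32×10^-6 + 0.674/1.61×10^-6) = 0.08365 rad.

83.7 mrad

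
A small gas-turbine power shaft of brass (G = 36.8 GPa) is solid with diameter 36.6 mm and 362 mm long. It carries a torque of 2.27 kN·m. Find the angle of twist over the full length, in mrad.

127 mrad

J = πd⁴/32 = π(0.0366)⁴/32 = 1.762×10^-7 m⁴.
θ = T·L/(G·J) = 2270 × 0.362 / (36.8×10⁹ × 1.762×10^-7) = 0.1268 rad.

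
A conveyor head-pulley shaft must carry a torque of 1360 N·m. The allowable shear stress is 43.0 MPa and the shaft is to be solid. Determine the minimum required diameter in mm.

For a solid shaft τ_max = 16T/(πd³), so d = (16T/(π τ_allow))^(1/3) = (16·1360/(π·4.30×10^7))^(1/3) = 0.05441 m.

54.4 mm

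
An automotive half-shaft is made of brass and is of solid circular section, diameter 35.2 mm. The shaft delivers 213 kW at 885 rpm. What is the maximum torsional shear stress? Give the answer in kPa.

ω = 2π·885/60 = 92.68 rad/s, so T = P/ω = 213×10³ / 92.68 = 2298 N·m.
J = πd⁴/32 = π(0.0352)⁴/32 = 1.507×10^-7 m⁴.
τ_max = T·r/J = 2298 × 0.0176 / 1.507×10^-7 = 2.684×10^8 Pa.

268000 kPa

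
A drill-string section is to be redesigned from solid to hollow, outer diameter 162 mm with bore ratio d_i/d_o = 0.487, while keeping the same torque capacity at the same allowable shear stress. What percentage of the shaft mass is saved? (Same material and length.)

Equal τ_max and T ⇒ the solid shaft needs d_s³ = d_o³(1−k⁴), so d_s = 162·(1−0.487⁴)^(1/3) = 158.9 mm.
Area ratio A_h/A_s = d_o²(1−k²)/d_s² = (1−k²)/(1−k⁴)^(2/3) = 0.7928.
Mass saving = 1 − 0.7928 = 20.7 %.

20.7 %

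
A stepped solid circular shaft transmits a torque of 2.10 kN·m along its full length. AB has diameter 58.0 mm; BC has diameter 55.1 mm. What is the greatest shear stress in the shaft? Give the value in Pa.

Under the same torque, τ_max = 16T/(πd³) is largest where d is smallest — segment BC (d = 55.1 mm).
τ_max = 16·2100/(π·(0.0551)³) = 6.393×10^7 Pa.

6.39e7 Pa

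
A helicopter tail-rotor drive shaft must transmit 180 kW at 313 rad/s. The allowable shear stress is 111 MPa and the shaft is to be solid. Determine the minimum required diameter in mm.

29.8 mm

ω = 313 rad/s, so T = P/ω = 180×10³ / 313.0 = 575.1 N·m.
For a solid shaft τ_max = 16T/(πd³), so d = (16T/(π τ_allow))^(1/3) = (16·575.1/(π·1.11×10^8))^(1/3) = 0.02977 m.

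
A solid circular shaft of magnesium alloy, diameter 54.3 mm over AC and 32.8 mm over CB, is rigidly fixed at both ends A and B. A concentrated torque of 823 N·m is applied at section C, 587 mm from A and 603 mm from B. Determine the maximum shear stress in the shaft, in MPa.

23.2 MPa

Compatibility: T_A·a/J_AC = T_B·b/J_CB with T_A + T_B = T₀.
J_AC = 8.53×10^-7 m⁴, J_CB = 1.14×10^-7 m⁴, so T_A = T₀·(J_AC/a)/((J_AC/a)+(J_CB/b)) = 728.6 N·m, T_B = 94.43 N·m.
τ in each portion: τ_AC = 2.32×10^7 Pa, τ_CB = 1.36×10^7 Pa; maximum is in AC.
τ_max = T_AC·r/J = 728.6·0.0271/8.53×10^-7 = 2.318×10^7 Pa.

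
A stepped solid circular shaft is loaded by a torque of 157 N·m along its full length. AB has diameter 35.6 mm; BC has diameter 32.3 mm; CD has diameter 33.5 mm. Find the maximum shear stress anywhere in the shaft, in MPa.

Under the same torque, τ_max = 16T/(πd³) is largest where d is smallest — segment BC (d = 32.3 mm).
τ_max = 16·157.0/(π·(0.0323)³) = 2.373×10^7 Pa.

23.7 MPa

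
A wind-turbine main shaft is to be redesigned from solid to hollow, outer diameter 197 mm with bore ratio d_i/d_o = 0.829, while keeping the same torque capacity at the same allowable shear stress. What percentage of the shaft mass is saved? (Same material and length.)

Equal τ_max and T ⇒ the solid shaft needs d_s³ = d_o³(1−k⁴), so d_s = 197·(1−0.829⁴)^(1/3) = 159.2 mm.
Area ratio A_h/A_s = d_o²(1−k²)/d_s² = (1−k²)/(1−k⁴)^(2/3) = 0.4789.
Mass saving = 1 − 0.4789 = 52.1 %.

52.1 %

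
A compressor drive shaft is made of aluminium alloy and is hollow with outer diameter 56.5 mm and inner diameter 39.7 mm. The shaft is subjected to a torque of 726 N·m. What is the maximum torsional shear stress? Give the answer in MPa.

J = π(d_o⁴ − d_i⁴)/32 = π(0.0565⁴ − 0.0397⁴)/32 = 7.566×10^-7 m⁴.
τ_max = T·r/J = 726.0 × 0.0283 / 7.566×10^-7 = 2.711×10^7 Pa.

27.1 MPa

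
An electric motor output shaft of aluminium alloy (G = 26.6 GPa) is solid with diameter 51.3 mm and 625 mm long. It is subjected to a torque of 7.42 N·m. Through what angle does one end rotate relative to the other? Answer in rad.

2.56e-4 rad

J = πd⁴/32 = π(0.0513)⁴/32 = 6.799×10^-7 m⁴.
θ = T·L/(G·J) = 7.420 × 0.625 / (26.6×10⁹ × 6.799×10^-7) = 2.564×10^-4 rad.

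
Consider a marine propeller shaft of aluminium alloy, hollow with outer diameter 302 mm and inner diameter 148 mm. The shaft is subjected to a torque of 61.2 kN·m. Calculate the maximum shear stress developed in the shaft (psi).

J = π(d_o⁴ − d_i⁴)/32 = π(0.302⁴ − 0.148⁴)/32 = 7.695×10^-4 m⁴.
τ_max = T·r/J = 61200 × 0.151 / 7.695×10^-4 = 1.201×10^7 Pa.

1740 psi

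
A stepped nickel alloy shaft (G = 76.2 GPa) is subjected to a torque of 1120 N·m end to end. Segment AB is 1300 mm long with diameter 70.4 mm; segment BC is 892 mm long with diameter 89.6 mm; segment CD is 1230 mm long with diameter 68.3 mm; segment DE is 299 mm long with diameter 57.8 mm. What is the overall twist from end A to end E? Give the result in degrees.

J_AB = π(0.0704)⁴/32 = 2.41×10^-6 m⁴; J_BC = π(0.0896)⁴/32 = 6.33×10^-6 m⁴; J_CD = π(0.0683)⁴/32 = 2.14×10^-6 m⁴; J_DE = π(0.0578)⁴/32 = 1.10×10^-6 m⁴.
θ = (T/G)·Σ L_i/J_i = (1120/76.2×10⁹)·(1.30/2.41×10^-6 + 0.892/6.33×10^-6 + 1.23/2.14×10^-6 + 0.299/1.10×10^-6) = 0.02247 rad.

1.29°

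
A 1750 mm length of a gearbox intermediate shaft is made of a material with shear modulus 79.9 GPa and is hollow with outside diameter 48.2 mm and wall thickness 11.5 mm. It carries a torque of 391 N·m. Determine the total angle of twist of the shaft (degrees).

J = π(d_o⁴ − d_i⁴)/32 = π(0.0482⁴ − 0.0252⁴)/32 = 4.903×10^-7 m⁴.
θ = T·L/(G·J) = 391.0 × 1.75 / (79.9×10⁹ × 4.903×10^-7) = 0.01747 rad.

1.00°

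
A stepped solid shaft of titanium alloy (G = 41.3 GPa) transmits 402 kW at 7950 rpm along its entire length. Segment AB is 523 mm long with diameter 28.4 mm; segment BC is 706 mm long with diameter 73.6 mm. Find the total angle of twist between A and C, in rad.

0.0986 rad

ω = 2π·7950/60 = 832.5 rad/s, so T = P/ω = 402×10³ / 832.5 = 482.9 N·m.
J_AB = π(0.0284)⁴/32 = 6.39×10^-8 m⁴; J_BC = π(0.0736)⁴/32 = 2.88×10^-6 m⁴.
θ = (T/G)·Σ L_i/J_i = (482.9/41.3×10⁹)·(0.523/6.39×10^-8 + 0.706/2.88×10^-6) = 0.09861 rad.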